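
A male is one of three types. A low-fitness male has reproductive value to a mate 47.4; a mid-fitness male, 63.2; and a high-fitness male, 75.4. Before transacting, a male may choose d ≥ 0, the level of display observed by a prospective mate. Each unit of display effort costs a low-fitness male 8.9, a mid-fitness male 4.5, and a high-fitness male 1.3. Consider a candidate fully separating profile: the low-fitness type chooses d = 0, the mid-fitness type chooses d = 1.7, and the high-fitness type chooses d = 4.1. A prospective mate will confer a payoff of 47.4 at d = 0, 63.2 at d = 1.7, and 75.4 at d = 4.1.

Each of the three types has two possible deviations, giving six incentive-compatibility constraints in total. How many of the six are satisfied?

Mid-fitness (own payoff 63.2 − 4.5×1.7 = 55.55): to d=0 gives 47.4 → no gain ✓; to d=4.1 gives 75.4 − 4.5×4.1 = 56.95 → profitable ✗.
Low-fitness (own payoff 47.4): to d=1.7 gives 63.2 − 8.9×1.7 = 48.07 → profitable ✗; to d=4.1 gives 75.4 − 8.9×4.1 = 38.91 → no gain ✓.
High-fitness (own payoff 75.4 − 1.3×4.1 = 70.07): to d=0 gives 47.4 → no gain ✓; to d=1.7 gives 63.2 − 1.3×1.7 = 60.99 → no gain ✓.
4 of the 6 constraints hold; not an equilibrium.

4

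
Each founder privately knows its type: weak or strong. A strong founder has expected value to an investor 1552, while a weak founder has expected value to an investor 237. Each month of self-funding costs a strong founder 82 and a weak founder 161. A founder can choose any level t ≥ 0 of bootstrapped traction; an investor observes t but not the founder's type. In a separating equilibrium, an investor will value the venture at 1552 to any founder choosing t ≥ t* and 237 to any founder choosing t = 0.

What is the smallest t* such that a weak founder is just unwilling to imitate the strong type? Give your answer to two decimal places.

A weak founder choosing t = 0 receives 237.
Imitating at t* instead would pay 1552 at cost 161·t*, netting 1552 − 161·t*.
Indifference: 237 = 1552 − 161·t*, so t* = (1552 − 237) / 161 ≈ 8.17.
This is the weak type's binding incentive-compatibility constraint; any t ≥ 8.17 sustains separation on that side.

8.17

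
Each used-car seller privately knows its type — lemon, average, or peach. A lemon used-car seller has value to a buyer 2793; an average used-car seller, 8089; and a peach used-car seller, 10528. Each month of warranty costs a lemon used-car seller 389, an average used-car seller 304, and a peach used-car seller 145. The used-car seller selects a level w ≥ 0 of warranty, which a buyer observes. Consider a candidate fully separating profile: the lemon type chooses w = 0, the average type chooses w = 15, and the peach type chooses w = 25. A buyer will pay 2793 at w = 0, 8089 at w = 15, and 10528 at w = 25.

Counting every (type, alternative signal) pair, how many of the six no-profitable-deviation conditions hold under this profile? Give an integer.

6

Average (own payoff 8089 − 304×15 = 3529): to w=0 gives 2793 → no gain ✓; to w=25 gives 10528 − 304×25 = 2928 → no gain ✓.
Peach (own payoff 10528 − 145×25 = 6903): to w=0 gives 2793 → no gain ✓; to w=15 gives 8089 − 145×15 = 5914 → no gain ✓.
Lemon (own payoff 2793): to w=15 gives 8089 − 389×15 = 2254 → no gain ✓; to w=25 gives 10528 − 389×25 = 803 → no gain ✓.
6 of the 6 constraints hold; this profile is a separating equilibrium.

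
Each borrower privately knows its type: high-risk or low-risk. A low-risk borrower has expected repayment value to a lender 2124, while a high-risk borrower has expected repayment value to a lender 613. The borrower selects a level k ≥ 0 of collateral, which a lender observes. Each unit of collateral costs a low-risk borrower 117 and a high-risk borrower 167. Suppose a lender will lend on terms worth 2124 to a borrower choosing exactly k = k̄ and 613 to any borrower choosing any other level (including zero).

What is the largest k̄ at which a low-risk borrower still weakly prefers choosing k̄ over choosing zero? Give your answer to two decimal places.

12.91

Choosing k̄ yields the low-risk type 2124 − 117·k̄; choosing zero yields 613.
The low-risk type is indifferent at 2124 − 117·k̄ = 613, i.e. k̄ = (2124 − 613) / 117 ≈ 12.91.
For any k̄ above 12.91 the low-risk type would rather pool at zero, so separation collapses.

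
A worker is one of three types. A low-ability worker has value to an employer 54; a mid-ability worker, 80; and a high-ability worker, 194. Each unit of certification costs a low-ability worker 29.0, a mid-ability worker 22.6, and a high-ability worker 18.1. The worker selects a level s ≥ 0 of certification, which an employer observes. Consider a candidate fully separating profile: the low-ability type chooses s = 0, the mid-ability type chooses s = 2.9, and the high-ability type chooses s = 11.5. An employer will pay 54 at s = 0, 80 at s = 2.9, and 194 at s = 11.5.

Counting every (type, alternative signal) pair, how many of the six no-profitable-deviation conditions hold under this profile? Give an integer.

3

Low-ability (own payoff 54): to s=2.9 gives 80 − 29.0×2.9 = -4.1 → no gain ✓; to s=11.5 gives 194 − 29.0×11.5 = -139.5 → no gain ✓.
High-ability (own payoff 194 − 18.1×11.5 = -14.15): to s=0 gives 54 → profitable ✗; to s=2.9 gives 80 − 18.1×2.9 = 27.51 → profitable ✗.
Mid-ability (own payoff 80 − 22.6×2.9 = 14.46): to s=0 gives 54 → profitable ✗; to s=11.5 gives 194 − 22.6×11.5 = -65.9 → no gain ✓.
3 of the 6 constraints hold; not an equilibrium.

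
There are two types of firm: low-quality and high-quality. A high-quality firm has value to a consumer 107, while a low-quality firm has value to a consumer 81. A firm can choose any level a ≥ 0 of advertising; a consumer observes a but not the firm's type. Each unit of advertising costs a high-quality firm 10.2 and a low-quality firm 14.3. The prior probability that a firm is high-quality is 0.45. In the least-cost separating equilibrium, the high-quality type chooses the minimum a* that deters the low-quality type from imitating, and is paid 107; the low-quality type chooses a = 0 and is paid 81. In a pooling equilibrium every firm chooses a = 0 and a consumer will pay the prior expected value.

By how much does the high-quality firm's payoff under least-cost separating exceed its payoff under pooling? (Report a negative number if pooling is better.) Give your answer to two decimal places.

-4.25

Least-cost separating signal: a* solves 81 = 107 − 14.3·a*, so a* = (107 − 81)/14.3 ≈ 1.8182.
High-quality type's separating payoff: 107 − 10.2 × a* = 107 − 10.2 × (107 − 81)/14.3 = 107 − 265.2/14.3 ≈ 88.4545.
Pooling payoff: 0.45 × 107 + 0.55 × 81 = 92.7.
Difference: 88.4545 − 92.7 = -4.2455, i.e. -4.25 to two decimal places.
The high-quality type would prefer the pooling outcome.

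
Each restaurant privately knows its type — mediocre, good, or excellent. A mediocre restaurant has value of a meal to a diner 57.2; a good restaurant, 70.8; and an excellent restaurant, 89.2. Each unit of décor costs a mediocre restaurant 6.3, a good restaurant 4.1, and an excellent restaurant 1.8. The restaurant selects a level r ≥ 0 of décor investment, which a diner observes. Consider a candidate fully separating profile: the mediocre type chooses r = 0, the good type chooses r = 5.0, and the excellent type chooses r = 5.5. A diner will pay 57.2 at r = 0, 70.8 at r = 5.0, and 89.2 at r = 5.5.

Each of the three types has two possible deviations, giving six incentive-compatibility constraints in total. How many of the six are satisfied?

4

Excellent (own payoff 89.2 − 1.8×5.5 = 79.3): to r=0 gives 57.2 → no gain ✓; to r=5.0 gives 70.8 − 1.8×5.0 = 61.8 → no gain ✓.
Mediocre (own payoff 57.2): to r=5.0 gives 70.8 − 6.3×5.0 = 39.3 → no gain ✓; to r=5.5 gives 89.2 − 6.3×5.5 = 54.55 → no gain ✓.
Good (own payoff 70.8 − 4.1×5.0 = 50.3): to r=0 gives 57.2 → profitable ✗; to r=5.5 gives 89.2 − 4.1×5.5 = 66.65 → profitable ✗.
4 of the 6 constraints hold; not an equilibrium.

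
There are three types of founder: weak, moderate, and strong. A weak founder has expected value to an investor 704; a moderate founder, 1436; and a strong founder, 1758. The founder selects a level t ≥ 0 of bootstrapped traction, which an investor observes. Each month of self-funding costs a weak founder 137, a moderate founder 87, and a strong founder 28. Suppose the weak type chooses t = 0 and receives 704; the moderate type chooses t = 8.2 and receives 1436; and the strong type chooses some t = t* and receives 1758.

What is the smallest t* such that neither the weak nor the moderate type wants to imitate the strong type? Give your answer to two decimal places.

11.90

Moderate type (on-path payoff 1436 − 87×8.2 = 722.6) won't mimic when 722.6 ≥ 1758 − 87·t*, i.e. t* ≥ 11.90.
Weak type (on-path payoff 704) won't mimic when 704 ≥ 1758 − 137·t*, i.e. t* ≥ 7.69.
Both must hold, so t* = max(7.69, 11.90) = 11.90. The moderate type's constraint binds.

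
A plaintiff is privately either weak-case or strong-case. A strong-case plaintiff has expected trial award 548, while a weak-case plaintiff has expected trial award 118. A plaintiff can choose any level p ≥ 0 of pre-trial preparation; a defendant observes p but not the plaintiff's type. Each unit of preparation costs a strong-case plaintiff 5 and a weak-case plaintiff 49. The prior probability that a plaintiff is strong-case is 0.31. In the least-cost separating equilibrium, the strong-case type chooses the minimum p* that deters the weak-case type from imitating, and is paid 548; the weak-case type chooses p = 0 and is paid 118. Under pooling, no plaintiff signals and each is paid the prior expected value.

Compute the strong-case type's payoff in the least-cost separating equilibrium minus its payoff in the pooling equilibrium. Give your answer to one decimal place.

Least-cost separating signal: p* solves 118 = 548 − 49·p*, so p* = (548 − 118)/49 ≈ 8.7755.
Strong-case type's separating payoff: 548 − 5 × p* = 548 − 5 × (548 − 118)/49 = 548 − 2150/49 ≈ 504.122.
Pooling payoff: 0.31 × 548 + 0.69 × 118 = 251.3.
Difference: 504.122 − 251.3 = 252.822, i.e. 252.8 to one decimal place.
The strong-case type prefers to separate.

252.8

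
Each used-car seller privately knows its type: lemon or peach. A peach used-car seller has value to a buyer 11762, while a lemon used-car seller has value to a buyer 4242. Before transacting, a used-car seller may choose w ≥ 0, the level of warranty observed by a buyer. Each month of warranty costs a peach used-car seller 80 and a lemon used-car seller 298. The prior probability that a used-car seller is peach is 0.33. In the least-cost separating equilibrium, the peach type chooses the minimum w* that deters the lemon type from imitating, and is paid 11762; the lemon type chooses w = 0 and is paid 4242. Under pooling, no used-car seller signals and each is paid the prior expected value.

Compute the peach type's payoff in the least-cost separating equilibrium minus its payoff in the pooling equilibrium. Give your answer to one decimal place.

3019.6

Least-cost separating signal: w* solves 4242 = 11762 − 298·w*, so w* = (11762 − 4242)/298 ≈ 25.2349.
Peach type's separating payoff: 11762 − 80 × w* = 11762 − 80 × (11762 − 4242)/298 = 11762 − 601600/298 ≈ 9743.208.
Pooling payoff: 0.33 × 11762 + 0.67 × 4242 = 6723.6.
Difference: 9743.208 − 6723.6 = 3019.608, i.e. 3019.6 to one decimal place.
The peach type prefers to separate.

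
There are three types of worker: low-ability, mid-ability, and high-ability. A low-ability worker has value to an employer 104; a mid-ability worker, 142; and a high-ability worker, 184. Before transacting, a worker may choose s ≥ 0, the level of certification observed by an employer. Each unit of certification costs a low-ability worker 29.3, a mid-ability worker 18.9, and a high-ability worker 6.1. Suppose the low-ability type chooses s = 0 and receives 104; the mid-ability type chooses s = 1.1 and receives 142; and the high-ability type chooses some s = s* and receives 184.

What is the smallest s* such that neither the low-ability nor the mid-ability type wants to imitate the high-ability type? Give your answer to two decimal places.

3.32

Mid-ability type (on-path payoff 142 − 18.9×1.1 = 121.21) won't mimic when 121.21 ≥ 184 − 18.9·s*, i.e. s* ≥ 3.32.
Low-ability type (on-path payoff 104) won't mimic when 104 ≥ 184 − 29.3·s*, i.e. s* ≥ 2.73.
Both must hold, so s* = max(2.73, 3.32) = 3.32. The mid-ability type's constraint binds.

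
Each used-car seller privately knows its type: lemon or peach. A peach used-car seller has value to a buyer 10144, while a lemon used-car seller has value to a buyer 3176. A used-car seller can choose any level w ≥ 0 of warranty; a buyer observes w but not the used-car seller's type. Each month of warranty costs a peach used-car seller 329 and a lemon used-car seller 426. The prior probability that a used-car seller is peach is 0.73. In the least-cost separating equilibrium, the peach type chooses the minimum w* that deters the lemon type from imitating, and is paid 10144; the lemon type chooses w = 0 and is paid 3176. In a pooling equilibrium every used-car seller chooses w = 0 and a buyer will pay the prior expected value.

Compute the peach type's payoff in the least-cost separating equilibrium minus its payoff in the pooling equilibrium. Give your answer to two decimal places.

Least-cost separating signal: w* solves 3176 = 10144 − 426·w*, so w* = (10144 − 3176)/426 ≈ 16.3568.
Peach type's separating payoff: 10144 − 329 × w* = 10144 − 329 × (10144 − 3176)/426 = 10144 − 2292472/426 ≈ 4762.6103.
Pooling payoff: 0.73 × 10144 + 0.27 × 3176 = 8262.64.
Difference: 4762.6103 − 8262.64 = -3500.0297, i.e. -3500.03 to two decimal places.
The peach type would prefer the pooling outcome.

-3500.03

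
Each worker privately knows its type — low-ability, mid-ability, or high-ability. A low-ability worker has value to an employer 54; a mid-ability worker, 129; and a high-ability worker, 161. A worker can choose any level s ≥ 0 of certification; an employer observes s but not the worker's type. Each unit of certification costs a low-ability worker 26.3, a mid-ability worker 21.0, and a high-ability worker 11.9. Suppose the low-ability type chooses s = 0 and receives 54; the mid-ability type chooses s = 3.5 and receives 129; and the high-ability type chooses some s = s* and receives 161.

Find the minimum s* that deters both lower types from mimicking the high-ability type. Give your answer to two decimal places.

Mid-ability type (on-path payoff 129 − 21.0×3.5 = 55.5) won't mimic when 55.5 ≥ 161 − 21.0·s*, i.e. s* ≥ 5.02.
Low-ability type (on-path payoff 54) won't mimic when 54 ≥ 161 − 26.3·s*, i.e. s* ≥ 4.07.
Both must hold, so s* = max(4.07, 5.02) = 5.02. The mid-ability type's constraint binds.

5.02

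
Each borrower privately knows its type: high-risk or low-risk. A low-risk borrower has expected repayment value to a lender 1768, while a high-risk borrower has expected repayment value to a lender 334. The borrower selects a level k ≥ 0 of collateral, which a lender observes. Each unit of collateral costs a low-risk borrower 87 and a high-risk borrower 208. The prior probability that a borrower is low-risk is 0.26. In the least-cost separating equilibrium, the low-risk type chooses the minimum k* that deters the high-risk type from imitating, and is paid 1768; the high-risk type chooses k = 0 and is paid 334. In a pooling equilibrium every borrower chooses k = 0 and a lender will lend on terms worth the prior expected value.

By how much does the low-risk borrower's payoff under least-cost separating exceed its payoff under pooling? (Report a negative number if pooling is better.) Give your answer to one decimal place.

Least-cost separating signal: k* solves 334 = 1768 − 208·k*, so k* = (1768 − 334)/208 ≈ 6.8942.
Low-risk type's separating payoff: 1768 − 87 × k* = 1768 − 87 × (1768 − 334)/208 = 1768 − 124758/208 ≈ 1168.202.
Pooling payoff: 0.26 × 1768 + 0.74 × 334 = 706.84.
Difference: 1168.202 − 706.84 = 461.362, i.e. 461.4 to one decimal place.
The low-risk type prefers to separate.

461.4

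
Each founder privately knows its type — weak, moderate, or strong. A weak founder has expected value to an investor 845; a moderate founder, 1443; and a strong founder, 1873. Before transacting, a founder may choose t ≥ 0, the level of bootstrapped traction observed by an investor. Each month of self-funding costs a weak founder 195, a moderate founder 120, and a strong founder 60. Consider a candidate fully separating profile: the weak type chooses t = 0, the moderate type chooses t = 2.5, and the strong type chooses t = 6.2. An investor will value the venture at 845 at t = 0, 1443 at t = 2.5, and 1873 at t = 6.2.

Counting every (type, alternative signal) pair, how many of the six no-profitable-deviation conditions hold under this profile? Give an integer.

Moderate (own payoff 1443 − 120×2.5 = 1143): to t=0 gives 845 → no gain ✓; to t=6.2 gives 1873 − 120×6.2 = 1129 → no gain ✓.
Strong (own payoff 1873 − 60×6.2 = 1501): to t=0 gives 845 → no gain ✓; to t=2.5 gives 1443 − 60×2.5 = 1293 → no gain ✓.
Weak (own payoff 845): to t=2.5 gives 1443 − 195×2.5 = 955.5 → profitable ✗; to t=6.2 gives 1873 − 195×6.2 = 664 → no gain ✓.
5 of the 6 constraints hold; not an equilibrium.

5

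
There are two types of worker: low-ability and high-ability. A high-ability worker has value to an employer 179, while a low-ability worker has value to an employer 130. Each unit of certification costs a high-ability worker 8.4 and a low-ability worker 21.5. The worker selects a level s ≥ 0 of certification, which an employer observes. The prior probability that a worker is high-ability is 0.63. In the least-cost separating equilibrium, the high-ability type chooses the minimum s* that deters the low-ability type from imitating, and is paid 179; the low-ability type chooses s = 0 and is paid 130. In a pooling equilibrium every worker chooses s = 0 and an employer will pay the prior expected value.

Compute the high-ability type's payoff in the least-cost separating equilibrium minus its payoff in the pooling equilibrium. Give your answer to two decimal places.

-1.01

Least-cost separating signal: s* solves 130 = 179 − 21.5·s*, so s* = (179 − 130)/21.5 ≈ 2.2791.
High-ability type's separating payoff: 179 − 8.4 × s* = 179 − 8.4 × (179 − 130)/21.5 = 179 − 411.6/21.5 ≈ 159.8558.
Pooling payoff: 0.63 × 179 + 0.37 × 130 = 160.87.
Difference: 159.8558 − 160.87 = -1.0142, i.e. -1.01 to two decimal places.
The high-ability type would prefer the pooling outcome.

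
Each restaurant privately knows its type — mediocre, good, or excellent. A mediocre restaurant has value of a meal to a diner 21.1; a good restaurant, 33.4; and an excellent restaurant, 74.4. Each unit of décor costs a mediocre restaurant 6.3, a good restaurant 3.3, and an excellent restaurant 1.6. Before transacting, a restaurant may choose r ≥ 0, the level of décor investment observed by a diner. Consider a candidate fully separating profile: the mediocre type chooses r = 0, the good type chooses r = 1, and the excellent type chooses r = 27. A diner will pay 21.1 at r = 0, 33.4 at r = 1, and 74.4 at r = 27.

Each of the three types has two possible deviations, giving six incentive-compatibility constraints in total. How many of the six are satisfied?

Good (own payoff 33.4 − 3.3×1 = 30.1): to r=0 gives 21.1 → no gain ✓; to r=27 gives 74.4 − 3.3×27 = -14.7 → no gain ✓.
Mediocre (own payoff 21.1): to r=1 gives 33.4 − 6.3×1 = 27.1 → profitable ✗; to r=27 gives 74.4 − 6.3×27 = -95.7 → no gain ✓.
Excellent (own payoff 74.4 − 1.6×27 = 31.2): to r=0 gives 21.1 → no gain ✓; to r=1 gives 33.4 − 1.6×1 = 31.8 → profitable ✗.
4 of the 6 constraints hold; not an equilibrium.

4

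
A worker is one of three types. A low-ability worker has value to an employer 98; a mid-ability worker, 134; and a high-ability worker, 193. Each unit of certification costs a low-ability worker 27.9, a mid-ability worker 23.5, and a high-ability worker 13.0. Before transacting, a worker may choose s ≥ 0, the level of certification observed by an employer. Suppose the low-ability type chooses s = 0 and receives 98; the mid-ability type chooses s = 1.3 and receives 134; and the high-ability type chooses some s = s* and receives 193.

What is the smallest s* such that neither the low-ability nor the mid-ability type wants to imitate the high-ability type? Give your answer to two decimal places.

3.81

Mid-ability type (on-path payoff 134 − 23.5×1.3 = 103.45) won't mimic when 103.45 ≥ 193 − 23.5·s*, i.e. s* ≥ 3.81.
Low-ability type (on-path payoff 98) won't mimic when 98 ≥ 193 − 27.9·s*, i.e. s* ≥ 3.41.
Both must hold, so s* = max(3.41, 3.81) = 3.81. The mid-ability type's constraint binds.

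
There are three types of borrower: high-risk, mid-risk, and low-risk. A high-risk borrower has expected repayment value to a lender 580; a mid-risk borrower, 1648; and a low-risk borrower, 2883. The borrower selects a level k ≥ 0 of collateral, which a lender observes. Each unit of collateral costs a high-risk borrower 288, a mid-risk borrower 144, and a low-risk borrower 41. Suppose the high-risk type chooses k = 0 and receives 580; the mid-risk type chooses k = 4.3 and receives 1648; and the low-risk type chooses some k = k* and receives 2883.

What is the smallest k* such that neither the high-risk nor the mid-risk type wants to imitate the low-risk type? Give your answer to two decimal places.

12.88

High-risk type (on-path payoff 580) won't mimic when 580 ≥ 2883 − 288·k*, i.e. k* ≥ 8.00.
Mid-risk type (on-path payoff 1648 − 144×4.3 = 1028.8) won't mimic when 1028.8 ≥ 2883 − 144·k*, i.e. k* ≥ 12.88.
Both must hold, so k* = max(8.00, 12.88) = 12.88. The mid-risk type's constraint binds.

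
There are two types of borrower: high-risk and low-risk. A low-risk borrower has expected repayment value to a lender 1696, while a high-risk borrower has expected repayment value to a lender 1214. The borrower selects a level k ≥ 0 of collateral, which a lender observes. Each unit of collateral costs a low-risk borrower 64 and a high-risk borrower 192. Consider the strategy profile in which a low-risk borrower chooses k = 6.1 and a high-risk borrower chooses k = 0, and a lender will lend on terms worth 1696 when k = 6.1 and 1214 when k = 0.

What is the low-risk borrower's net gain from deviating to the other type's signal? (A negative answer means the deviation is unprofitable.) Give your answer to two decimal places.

Playing k = 6.1 the low-risk borrower receives 1696 − 64 × 6.1 = 1305.6.
Deviating to k = 0 yields 1214 instead.
Gain from deviating: 1214 − 1305.6 = -91.60.
The gain is negative, so the low-risk type's incentive-compatibility constraint is satisfied.

-91.60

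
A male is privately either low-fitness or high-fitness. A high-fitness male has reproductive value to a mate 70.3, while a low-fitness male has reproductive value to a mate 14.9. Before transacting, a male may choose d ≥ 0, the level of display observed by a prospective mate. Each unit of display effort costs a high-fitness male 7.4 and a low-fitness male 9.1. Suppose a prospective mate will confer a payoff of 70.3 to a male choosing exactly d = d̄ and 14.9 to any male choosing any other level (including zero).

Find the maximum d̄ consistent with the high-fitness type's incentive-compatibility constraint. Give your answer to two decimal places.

Choosing d̄ yields the high-fitness type 70.3 − 7.4·d̄; choosing zero yields 14.9.
The high-fitness type is indifferent at 70.3 − 7.4·d̄ = 14.9, i.e. d̄ = (70.3 − 14.9) / 7.4 ≈ 7.49.
For any d̄ above 7.49 the high-fitness type would rather pool at zero, so separation collapses.

7.49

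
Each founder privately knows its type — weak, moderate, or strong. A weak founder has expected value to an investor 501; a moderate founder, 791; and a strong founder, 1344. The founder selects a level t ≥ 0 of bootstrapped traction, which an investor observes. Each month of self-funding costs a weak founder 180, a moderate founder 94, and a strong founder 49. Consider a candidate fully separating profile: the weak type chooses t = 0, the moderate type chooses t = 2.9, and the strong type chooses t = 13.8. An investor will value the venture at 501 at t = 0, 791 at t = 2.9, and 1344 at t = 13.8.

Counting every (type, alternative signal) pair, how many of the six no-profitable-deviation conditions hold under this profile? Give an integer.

Strong (own payoff 1344 − 49×13.8 = 667.8): to t=0 gives 501 → no gain ✓; to t=2.9 gives 791 − 49×2.9 = 648.9 → no gain ✓.
Weak (own payoff 501): to t=2.9 gives 791 − 180×2.9 = 269 → no gain ✓; to t=13.8 gives 1344 − 180×13.8 = -1140 → no gain ✓.
Moderate (own payoff 791 − 94×2.9 = 518.4): to t=0 gives 501 → no gain ✓; to t=13.8 gives 1344 − 94×13.8 = 46.8 → no gain ✓.
6 of the 6 constraints hold; this profile is a separating equilibrium.

6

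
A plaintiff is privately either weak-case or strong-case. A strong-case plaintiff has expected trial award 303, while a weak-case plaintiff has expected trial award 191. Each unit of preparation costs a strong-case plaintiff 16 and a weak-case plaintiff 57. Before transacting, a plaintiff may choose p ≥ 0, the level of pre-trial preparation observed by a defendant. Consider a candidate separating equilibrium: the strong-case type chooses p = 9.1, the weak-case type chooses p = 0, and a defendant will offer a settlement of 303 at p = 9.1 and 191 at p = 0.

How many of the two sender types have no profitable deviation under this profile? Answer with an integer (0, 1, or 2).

1

Strong-case type: signal → 303 − 16 × 9.1 = 157.4; deviate to 0 → 191. IC fails (157.4 < 191).
Weak-case type: stay at 0 → 191; mimic → 303 − 57 × 9.1 = -215.7. IC holds (191 ≥ -215.7).
1 of 2 constraints hold, so this profile is not an equilibrium.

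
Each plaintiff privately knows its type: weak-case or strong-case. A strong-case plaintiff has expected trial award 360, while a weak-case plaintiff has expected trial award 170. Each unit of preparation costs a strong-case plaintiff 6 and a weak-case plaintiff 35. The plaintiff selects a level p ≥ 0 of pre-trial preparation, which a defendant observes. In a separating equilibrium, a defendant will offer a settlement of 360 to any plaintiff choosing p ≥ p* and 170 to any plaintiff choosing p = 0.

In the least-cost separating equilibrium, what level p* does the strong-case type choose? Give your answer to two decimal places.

5.43

A weak-case plaintiff choosing p = 0 receives 170.
Imitating at p* instead would pay 360 at cost 35·p*, netting 360 − 35·p*.
Indifference: 170 = 360 − 35·p*, so p* = (360 − 170) / 35 ≈ 5.43.
At p* the weak-case type's incentive constraint just binds; the strong-case type strictly prefers p* since its per-unit cost is lower.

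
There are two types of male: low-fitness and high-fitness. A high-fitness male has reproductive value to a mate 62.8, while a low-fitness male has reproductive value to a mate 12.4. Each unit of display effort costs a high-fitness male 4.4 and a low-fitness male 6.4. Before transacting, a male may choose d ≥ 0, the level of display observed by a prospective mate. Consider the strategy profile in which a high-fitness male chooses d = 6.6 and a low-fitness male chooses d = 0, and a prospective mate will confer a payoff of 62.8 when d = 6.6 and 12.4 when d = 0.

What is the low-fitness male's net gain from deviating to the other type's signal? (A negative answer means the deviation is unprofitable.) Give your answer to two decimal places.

8.16

Playing d = 0 the low-fitness male receives 12.4.
Deviating to d = 6.6 brings payment 62.8 at cost 6.4 × 6.6 = 42.24, netting 20.56.
Gain from deviating: 20.56 − 12.4 = 8.16.
The gain is positive, so the low-fitness type's incentive-compatibility constraint is violated — this profile is not a separating equilibrium.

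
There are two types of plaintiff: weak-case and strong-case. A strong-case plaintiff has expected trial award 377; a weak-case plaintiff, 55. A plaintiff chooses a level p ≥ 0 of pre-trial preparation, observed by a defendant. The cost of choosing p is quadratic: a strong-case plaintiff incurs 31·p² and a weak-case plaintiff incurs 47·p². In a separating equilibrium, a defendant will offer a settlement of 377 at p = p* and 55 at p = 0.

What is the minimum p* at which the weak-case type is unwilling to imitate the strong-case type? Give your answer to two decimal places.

2.62

The weak-case type at p = 0 receives 55; imitating at p* yields 377 − 47·p*².
Indifference: 55 = 377 − 47·p*², so p*² = (377 − 55) / 47 ≈ 6.8511.
p* = √6.8511 ≈ 2.62.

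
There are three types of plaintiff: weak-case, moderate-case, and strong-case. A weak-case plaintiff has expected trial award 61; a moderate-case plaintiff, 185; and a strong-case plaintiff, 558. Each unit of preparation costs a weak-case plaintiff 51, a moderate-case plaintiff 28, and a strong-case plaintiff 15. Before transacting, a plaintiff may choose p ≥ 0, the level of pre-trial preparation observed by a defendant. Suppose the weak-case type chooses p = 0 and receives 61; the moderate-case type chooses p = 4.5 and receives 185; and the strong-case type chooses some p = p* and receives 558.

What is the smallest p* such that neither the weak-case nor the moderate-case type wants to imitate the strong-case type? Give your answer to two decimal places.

17.82

Weak-case type (on-path payoff 61) won't mimic when 61 ≥ 558 − 51·p*, i.e. p* ≥ 9.75.
Moderate-case type (on-path payoff 185 − 28×4.5 = 59) won't mimic when 59 ≥ 558 − 28·p*, i.e. p* ≥ 17.82.
Both must hold, so p* = max(9.75, 17.82) = 17.82. The moderate-case type's constraint binds.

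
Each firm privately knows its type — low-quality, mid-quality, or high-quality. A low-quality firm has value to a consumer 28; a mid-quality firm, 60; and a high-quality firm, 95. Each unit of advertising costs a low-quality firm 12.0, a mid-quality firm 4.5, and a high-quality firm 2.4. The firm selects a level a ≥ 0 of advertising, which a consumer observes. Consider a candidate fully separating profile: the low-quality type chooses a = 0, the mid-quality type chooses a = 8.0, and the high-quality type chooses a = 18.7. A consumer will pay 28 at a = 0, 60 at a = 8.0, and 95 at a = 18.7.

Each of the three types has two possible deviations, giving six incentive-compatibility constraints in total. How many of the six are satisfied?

Mid-quality (own payoff 60 − 4.5×8.0 = 24): to a=0 gives 28 → profitable ✗; to a=18.7 gives 95 − 4.5×18.7 = 10.85 → no gain ✓.
High-quality (own payoff 95 − 2.4×18.7 = 50.12): to a=0 gives 28 → no gain ✓; to a=8.0 gives 60 − 2.4×8.0 = 40.8 → no gain ✓.
Low-quality (own payoff 28): to a=8.0 gives 60 − 12.0×8.0 = -36 → no gain ✓; to a=18.7 gives 95 − 12.0×18.7 = -129.4 → no gain ✓.
5 of the 6 constraints hold; not an equilibrium.

5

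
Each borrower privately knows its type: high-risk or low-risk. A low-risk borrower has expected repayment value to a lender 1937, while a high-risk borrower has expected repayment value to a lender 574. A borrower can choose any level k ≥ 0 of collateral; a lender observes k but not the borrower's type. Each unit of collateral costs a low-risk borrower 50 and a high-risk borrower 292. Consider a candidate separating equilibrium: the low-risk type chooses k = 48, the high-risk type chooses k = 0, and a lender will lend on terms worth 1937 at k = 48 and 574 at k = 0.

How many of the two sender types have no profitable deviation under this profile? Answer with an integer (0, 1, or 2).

1

High-risk type: stay at 0 → 574; mimic → 1937 − 292 × 48 = -12079. IC holds (574 ≥ -12079).
Low-risk type: signal → 1937 − 50 × 48 = -463; deviate to 0 → 574. IC fails (-463 < 574).
1 of 2 constraints hold, so this profile is not an equilibrium.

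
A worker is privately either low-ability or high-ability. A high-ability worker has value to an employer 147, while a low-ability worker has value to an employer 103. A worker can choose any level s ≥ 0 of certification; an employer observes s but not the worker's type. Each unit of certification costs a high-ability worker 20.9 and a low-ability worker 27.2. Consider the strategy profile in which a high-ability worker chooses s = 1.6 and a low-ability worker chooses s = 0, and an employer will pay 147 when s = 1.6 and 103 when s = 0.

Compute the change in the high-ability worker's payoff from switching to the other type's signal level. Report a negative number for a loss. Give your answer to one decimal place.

-10.6

Playing s = 1.6 the high-ability worker receives 147 − 20.9 × 1.6 = 113.56.
Deviating to s = 0 yields 103 instead.
Gain from deviating: 103 − 113.56 = -10.56, i.e. -10.6 to one decimal place.
The gain is negative, so the high-ability type's incentive-compatibility constraint is satisfied.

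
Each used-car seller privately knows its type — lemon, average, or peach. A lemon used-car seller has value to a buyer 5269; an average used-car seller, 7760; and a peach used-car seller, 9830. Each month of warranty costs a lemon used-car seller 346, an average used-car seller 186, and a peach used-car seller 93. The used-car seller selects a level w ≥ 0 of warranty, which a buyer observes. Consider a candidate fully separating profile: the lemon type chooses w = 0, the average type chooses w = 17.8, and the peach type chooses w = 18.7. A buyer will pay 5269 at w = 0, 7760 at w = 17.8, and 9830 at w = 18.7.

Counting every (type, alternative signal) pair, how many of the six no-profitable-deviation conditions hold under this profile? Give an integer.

4

Lemon (own payoff 5269): to w=17.8 gives 7760 − 346×17.8 = 1601.2 → no gain ✓; to w=18.7 gives 9830 − 346×18.7 = 3359.8 → no gain ✓.
Average (own payoff 7760 − 186×17.8 = 4449.2): to w=0 gives 5269 → profitable ✗; to w=18.7 gives 9830 − 186×18.7 = 6351.8 → profitable ✗.
Peach (own payoff 9830 − 93×18.7 = 8090.9): to w=0 gives 5269 → no gain ✓; to w=17.8 gives 7760 − 93×17.8 = 6104.6 → no gain ✓.
4 of the 6 constraints hold; not an equilibrium.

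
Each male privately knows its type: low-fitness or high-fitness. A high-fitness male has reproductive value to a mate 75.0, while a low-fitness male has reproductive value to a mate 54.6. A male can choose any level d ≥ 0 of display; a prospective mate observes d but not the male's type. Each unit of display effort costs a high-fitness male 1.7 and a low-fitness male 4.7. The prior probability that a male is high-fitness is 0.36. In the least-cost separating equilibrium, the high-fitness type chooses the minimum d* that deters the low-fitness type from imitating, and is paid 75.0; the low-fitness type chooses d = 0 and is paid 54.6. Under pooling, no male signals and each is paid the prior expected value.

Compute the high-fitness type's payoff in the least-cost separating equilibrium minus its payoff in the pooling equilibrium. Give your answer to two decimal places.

5.68

Least-cost separating signal: d* solves 54.6 = 75.0 − 4.7·d*, so d* = (75.0 − 54.6)/4.7 ≈ 4.3404.
High-fitness type's separating payoff: 75.0 − 1.7 × d* = 75.0 − 1.7 × (75.0 − 54.6)/4.7 = 75.0 − 34.68/4.7 ≈ 67.6213.
Pooling payoff: 0.36 × 75.0 + 0.64 × 54.6 = 61.944.
Difference: 67.6213 − 61.944 = 5.6773, i.e. 5.68 to two decimal places.
The high-fitness type prefers to separate.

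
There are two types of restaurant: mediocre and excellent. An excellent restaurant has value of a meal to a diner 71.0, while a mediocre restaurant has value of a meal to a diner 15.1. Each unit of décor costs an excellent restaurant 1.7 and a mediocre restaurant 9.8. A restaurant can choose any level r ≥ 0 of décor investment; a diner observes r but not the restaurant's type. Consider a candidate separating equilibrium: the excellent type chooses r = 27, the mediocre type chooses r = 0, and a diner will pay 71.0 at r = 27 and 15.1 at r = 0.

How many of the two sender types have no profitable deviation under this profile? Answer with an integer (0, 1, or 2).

2

Mediocre type: stay at 0 → 15.1; mimic → 71.0 − 9.8 × 27 = -193.6. IC holds (15.1 ≥ -193.6).
Excellent type: signal → 71.0 − 1.7 × 27 = 25.1; deviate to 0 → 15.1. IC holds (25.1 ≥ 15.1).
2 of 2 constraints hold, so this is a separating equilibrium.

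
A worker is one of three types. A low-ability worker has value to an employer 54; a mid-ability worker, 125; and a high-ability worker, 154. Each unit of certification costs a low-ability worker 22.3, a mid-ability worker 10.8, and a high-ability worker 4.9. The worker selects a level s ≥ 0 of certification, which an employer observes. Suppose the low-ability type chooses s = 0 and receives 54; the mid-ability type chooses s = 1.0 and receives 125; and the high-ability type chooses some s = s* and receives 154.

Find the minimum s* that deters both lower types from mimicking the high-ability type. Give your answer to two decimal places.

Low-ability type (on-path payoff 54) won't mimic when 54 ≥ 154 − 22.3·s*, i.e. s* ≥ 4.48.
Mid-ability type (on-path payoff 125 − 10.8×1.0 = 114.2) won't mimic when 114.2 ≥ 154 − 10.8·s*, i.e. s* ≥ 3.69.
Both must hold, so s* = max(4.48, 3.69) = 4.48. The low-ability type's constraint binds.

4.48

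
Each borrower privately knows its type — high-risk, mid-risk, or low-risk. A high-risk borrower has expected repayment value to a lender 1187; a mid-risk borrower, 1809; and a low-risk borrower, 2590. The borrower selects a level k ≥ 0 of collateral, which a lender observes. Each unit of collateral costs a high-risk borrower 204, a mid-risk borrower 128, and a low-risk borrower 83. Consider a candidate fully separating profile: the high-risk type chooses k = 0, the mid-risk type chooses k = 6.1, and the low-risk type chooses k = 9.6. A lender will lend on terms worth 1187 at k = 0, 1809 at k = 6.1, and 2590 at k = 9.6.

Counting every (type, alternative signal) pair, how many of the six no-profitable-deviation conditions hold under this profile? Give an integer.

4

High-risk (own payoff 1187): to k=6.1 gives 1809 − 204×6.1 = 564.6 → no gain ✓; to k=9.6 gives 2590 − 204×9.6 = 631.6 → no gain ✓.
Mid-risk (own payoff 1809 − 128×6.1 = 1028.2): to k=0 gives 1187 → profitable ✗; to k=9.6 gives 2590 − 128×9.6 = 1361.2 → profitable ✗.
Low-risk (own payoff 2590 − 83×9.6 = 1793.2): to k=0 gives 1187 → no gain ✓; to k=6.1 gives 1809 − 83×6.1 = 1302.7 → no gain ✓.
4 of the 6 constraints hold; not an equilibrium.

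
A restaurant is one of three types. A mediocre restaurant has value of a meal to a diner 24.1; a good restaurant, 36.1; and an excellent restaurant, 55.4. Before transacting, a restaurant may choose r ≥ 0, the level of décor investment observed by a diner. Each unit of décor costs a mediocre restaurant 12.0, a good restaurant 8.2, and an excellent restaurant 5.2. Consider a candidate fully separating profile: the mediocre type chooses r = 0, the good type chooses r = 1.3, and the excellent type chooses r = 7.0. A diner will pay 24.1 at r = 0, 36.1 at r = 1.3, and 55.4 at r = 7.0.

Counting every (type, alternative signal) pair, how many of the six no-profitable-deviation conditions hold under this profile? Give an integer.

Excellent (own payoff 55.4 − 5.2×7.0 = 19): to r=0 gives 24.1 → profitable ✗; to r=1.3 gives 36.1 − 5.2×1.3 = 29.34 → profitable ✗.
Mediocre (own payoff 24.1): to r=1.3 gives 36.1 − 12.0×1.3 = 20.5 → no gain ✓; to r=7.0 gives 55.4 − 12.0×7.0 = -28.6 → no gain ✓.
Good (own payoff 36.1 − 8.2×1.3 = 25.44): to r=0 gives 24.1 → no gain ✓; to r=7.0 gives 55.4 − 8.2×7.0 = -2 → no gain ✓.
4 of the 6 constraints hold; not an equilibrium.

4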